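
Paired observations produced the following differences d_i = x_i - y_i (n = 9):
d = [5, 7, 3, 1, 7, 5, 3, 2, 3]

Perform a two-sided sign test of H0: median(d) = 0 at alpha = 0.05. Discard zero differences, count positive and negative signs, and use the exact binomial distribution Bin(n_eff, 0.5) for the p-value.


Step 1: Discard zero differences. Original n = 9; n_eff = number of nonzero differences = 9.
Nonzero differences (with sign): +5, +7, +3, +1, +7, +5, +3, +2, +3
Step 2: Count signs: positive = 9, negative = 0.
Step 3: Under H0: P(positive) = 0.5, so the number of positives S ~ Bin(9, 0.5).
Step 4: Two-sided exact p-value = sum of Bin(9,0.5) probabilities at or below the observed probability = 0.003906.
Step 5: alpha = 0.05. reject H0.

n_eff = 9, pos = 9, neg = 0, p = 0.003906, reject H0.


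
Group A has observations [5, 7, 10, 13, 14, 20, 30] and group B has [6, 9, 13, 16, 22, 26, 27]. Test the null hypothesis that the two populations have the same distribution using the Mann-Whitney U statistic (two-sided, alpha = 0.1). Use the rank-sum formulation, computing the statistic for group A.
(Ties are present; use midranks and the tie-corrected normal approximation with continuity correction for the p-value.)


Step 1: Combine and sort all 14 observations; assign midranks.
sorted (value, group): (5,X), (6,Y), (7,X), (9,Y), (10,X), (13,X), (13,Y), (14,X), (16,Y), (20,X), (22,Y), (26,Y), (27,Y), (30,X)
ranks: 5->1, 6->2, 7->3, 9->4, 10->5, 13->6.5, 13->6.5, 14->8, 16->9, 20->10, 22->11, 26->12, 27->13, 30->14
Step 2: Rank sum for X: R1 = 1 + 3 + 5 + 6.5 + 8 + 10 + 14 = 47.5.
Step 3: U_X = R1 - n1(n1+1)/2 = 47.5 - 7*8/2 = 47.5 - 28 = 19.5.
       U_Y = n1*n2 - U_X = 49 - 19.5 = 29.5.
Step 4: Ties are present, so use the tie-corrected normal approximation (with continuity correction) for the p-value.
Step 5: p-value = 0.564871; compare to alpha = 0.1. fail to reject H0.

U_X = 19.5, p = 0.564871, fail to reject H0 at alpha = 0.1.


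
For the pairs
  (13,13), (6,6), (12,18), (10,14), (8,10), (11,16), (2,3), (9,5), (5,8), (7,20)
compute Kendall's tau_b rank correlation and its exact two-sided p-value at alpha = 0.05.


Step 1: Enumerate the 45 unordered pairs (i,j) with i<j and classify each by sign(x_j-x_i) * sign(y_j-y_i).
  (1,2):dx=-7,dy=-7->C; (1,3):dx=-1,dy=+5->D; (1,4):dx=-3,dy=+1->D; (1,5):dx=-5,dy=-3->C
  (1,6):dx=-2,dy=+3->D; (1,7):dx=-11,dy=-10->C; (1,8):dx=-4,dy=-8->C; (1,9):dx=-8,dy=-5->C
  (1,10):dx=-6,dy=+7->D; (2,3):dx=+6,dy=+12->C; (2,4):dx=+4,dy=+8->C; (2,5):dx=+2,dy=+4->C
  (2,6):dx=+5,dy=+10->C; (2,7):dx=-4,dy=-3->C; (2,8):dx=+3,dy=-1->D; (2,9):dx=-1,dy=+2->D
  (2,10):dx=+1,dy=+14->C; (3,4):dx=-2,dy=-4->C; (3,5):dx=-4,dy=-8->C; (3,6):dx=-1,dy=-2->C
  (3,7):dx=-10,dy=-15->C; (3,8):dx=-3,dy=-13->C; (3,9):dx=-7,dy=-10->C; (3,10):dx=-5,dy=+2->D
  (4,5):dx=-2,dy=-4->C; (4,6):dx=+1,dy=+2->C; (4,7):dx=-8,dy=-11->C; (4,8):dx=-1,dy=-9->C
  (4,9):dx=-5,dy=-6->C; (4,10):dx=-3,dy=+6->D; (5,6):dx=+3,dy=+6->C; (5,7):dx=-6,dy=-7->C
  (5,8):dx=+1,dy=-5->D; (5,9):dx=-3,dy=-2->C; (5,10):dx=-1,dy=+10->D; (6,7):dx=-9,dy=-13->C
  (6,8):dx=-2,dy=-11->C; (6,9):dx=-6,dy=-8->C; (6,10):dx=-4,dy=+4->D; (7,8):dx=+7,dy=+2->C
  (7,9):dx=+3,dy=+5->C; (7,10):dx=+5,dy=+17->C; (8,9):dx=-4,dy=+3->D; (8,10):dx=-2,dy=+15->D
  (9,10):dx=+2,dy=+12->C
Step 2: C = 32, D = 13, total pairs = 45.
Step 3: tau = (C - D)/(n(n-1)/2) = (32 - 13)/45 = 0.422222.
Step 4: Exact two-sided p-value (enumerate n! = 3628800 permutations of y under H0): p = 0.108313.
Step 5: alpha = 0.05. fail to reject H0.

tau_b = 0.4222 (C=32, D=13), p = 0.108313, fail to reject H0.


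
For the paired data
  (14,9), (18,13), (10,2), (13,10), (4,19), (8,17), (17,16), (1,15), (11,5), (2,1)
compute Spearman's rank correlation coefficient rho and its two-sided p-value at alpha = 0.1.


Step 1: Rank x and y separately (midranks; no ties here).
rank(x): 14->8, 18->10, 10->5, 13->7, 4->3, 8->4, 17->9, 1->1, 11->6, 2->2
rank(y): 9->4, 13->6, 2->2, 10->5, 19->10, 17->9, 16->8, 15->7, 5->3, 1->1
Step 2: d_i = R_x(i) - R_y(i); compute d_i^2.
  (8-4)^2=16, (10-6)^2=16, (5-2)^2=9, (7-5)^2=4, (3-10)^2=49, (4-9)^2=25, (9-8)^2=1, (1-7)^2=36, (6-3)^2=9, (2-1)^2=1
sum(d^2) = 166.
Step 3: rho = 1 - 6*166 / (10*(10^2 - 1)) = 1 - 996/990 = -0.006061.
Step 4: Under H0, t = rho * sqrt((n-2)/(1-rho^2)) = -0.0171 ~ t(8).
Step 5: Two-sided p-value from the t-distribution with 8 df = 0.986743.
Step 6: alpha = 0.1. fail to reject H0.

rho = -0.0061, p = 0.986743, fail to reject H0 at alpha = 0.1.


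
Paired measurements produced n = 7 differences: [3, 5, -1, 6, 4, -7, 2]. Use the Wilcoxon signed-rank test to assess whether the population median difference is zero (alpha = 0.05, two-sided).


Step 1: Drop any zero differences (none here) and take |d_i|.
|d| = [3, 5, 1, 6, 4, 7, 2]
Step 2: Midrank |d_i| (ties get averaged ranks).
ranks: |3|->3, |5|->5, |1|->1, |6|->6, |4|->4, |7|->7, |2|->2
Step 3: Attach original signs; sum ranks with positive sign and with negative sign.
W+ = 3 + 5 + 6 + 4 + 2 = 20
W- = 1 + 7 = 8
(Check: W+ + W- = 28 should equal n(n+1)/2 = 28.)
Step 4: Test statistic W = min(W+, W-) = 8.
Step 5: No ties, so the exact null distribution over the 2^7 = 128 sign assignments gives the two-sided p-value = 0.375000.
Step 6: alpha = 0.05. fail to reject H0.

W+ = 20, W- = 8, W = min = 8, p = 0.375000, fail to reject H0.


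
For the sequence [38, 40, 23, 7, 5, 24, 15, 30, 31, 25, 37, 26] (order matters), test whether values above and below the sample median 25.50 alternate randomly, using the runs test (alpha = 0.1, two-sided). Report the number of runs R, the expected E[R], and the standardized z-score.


Step 1: Compute median = 25.50; label A = above, B = below.
Labels in order: AABBBBBAABAA  (n_A = 6, n_B = 6)
Step 2: Count runs R = 5.
Step 3: Under H0 (random ordering), E[R] = 2*n_A*n_B/(n_A+n_B) + 1 = 2*6*6/12 + 1 = 7.0000.
        Var[R] = 2*n_A*n_B*(2*n_A*n_B - n_A - n_B) / ((n_A+n_B)^2 * (n_A+n_B-1)) = 4320/1584 = 2.7273.
        SD[R] = 1.6514.
Step 4: Continuity-corrected z = (R + 0.5 - E[R]) / SD[R] = (5 + 0.5 - 7.0000) / 1.6514 = -0.9083.
Step 5: Two-sided p-value via normal approximation = 2*(1 - Phi(|z|)) = 0.363722.
Step 6: alpha = 0.1. fail to reject H0.

R = 5, z = -0.9083, p = 0.363722, fail to reject H0.


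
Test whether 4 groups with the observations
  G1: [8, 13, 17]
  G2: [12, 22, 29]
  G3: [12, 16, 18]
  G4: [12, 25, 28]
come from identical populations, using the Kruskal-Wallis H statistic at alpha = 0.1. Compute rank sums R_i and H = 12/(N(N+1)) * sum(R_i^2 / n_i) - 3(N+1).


Step 1: Combine all N = 12 observations and assign midranks.
sorted (value, group, rank): (8,G1,1), (12,G2,3), (12,G3,3), (12,G4,3), (13,G1,5), (16,G3,6), (17,G1,7), (18,G3,8), (22,G2,9), (25,G4,10), (28,G4,11), (29,G2,12)
Step 2: Sum ranks within each group.
R_1 = 13 (n_1 = 3)
R_2 = 24 (n_2 = 3)
R_3 = 17 (n_3 = 3)
R_4 = 24 (n_4 = 3)
Step 3: H = 12/(N(N+1)) * sum(R_i^2/n_i) - 3(N+1)
     = 12/(12*13) * (13^2/3 + 24^2/3 + 17^2/3 + 24^2/3) - 3*13
     = 0.076923 * 536.667 - 39
     = 2.282051.
Step 4: Ties present; correction factor C = 1 - 24/(12^3 - 12) = 0.986014. Corrected H = 2.282051 / 0.986014 = 2.314421.
Step 5: Under H0, H ~ chi^2(3); p-value = 0.509764.
Step 6: alpha = 0.1. fail to reject H0.

H = 2.3144, df = 3, p = 0.509764, fail to reject H0.


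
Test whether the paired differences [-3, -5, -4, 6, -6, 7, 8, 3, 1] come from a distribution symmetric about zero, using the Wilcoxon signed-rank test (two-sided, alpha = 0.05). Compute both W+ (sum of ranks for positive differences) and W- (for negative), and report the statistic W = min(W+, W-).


Step 1: Drop any zero differences (none here) and take |d_i|.
|d| = [3, 5, 4, 6, 6, 7, 8, 3, 1]
Step 2: Midrank |d_i| (ties get averaged ranks).
ranks: |3|->2.5, |5|->5, |4|->4, |6|->6.5, |6|->6.5, |7|->8, |8|->9, |3|->2.5, |1|->1
Step 3: Attach original signs; sum ranks with positive sign and with negative sign.
W+ = 6.5 + 8 + 9 + 2.5 + 1 = 27
W- = 2.5 + 5 + 4 + 6.5 = 18
(Check: W+ + W- = 45 should equal n(n+1)/2 = 45.)
Step 4: Test statistic W = min(W+, W-) = 18.
Step 5: Ties in |d|, so use the tie-corrected normal approximation.
        E[W] = n(n+1)/4 = 9*10/4 = 22.5.
        Tie groups: |d|=3 (t=2), |d|=6 (t=2); sum(t^3 - t) = 12.
        Var[W] = n(n+1)(2n+1)/24 - sum(t^3-t)/48 = 1710/24 - 12/48 = 71.
        z = (W - E[W]) / sqrt(Var[W]) = (18 - 22.5) / 8.4261 = -0.5341.
        Two-sided p = 2*Phi(z) = 0.593306.
Step 6: alpha = 0.05. fail to reject H0.

W+ = 27, W- = 18, W = min = 18, p = 0.593306, fail to reject H0.


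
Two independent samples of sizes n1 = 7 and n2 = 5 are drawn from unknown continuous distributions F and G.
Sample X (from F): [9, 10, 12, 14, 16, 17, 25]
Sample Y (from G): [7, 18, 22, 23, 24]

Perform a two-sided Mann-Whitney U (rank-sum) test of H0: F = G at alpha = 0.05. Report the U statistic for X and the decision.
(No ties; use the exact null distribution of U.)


Step 1: Combine and sort all 12 observations; assign midranks.
sorted (value, group): (7,Y), (9,X), (10,X), (12,X), (14,X), (16,X), (17,X), (18,Y), (22,Y), (23,Y), (24,Y), (25,X)
ranks: 7->1, 9->2, 10->3, 12->4, 14->5, 16->6, 17->7, 18->8, 22->9, 23->10, 24->11, 25->12
Step 2: Rank sum for X: R1 = 2 + 3 + 4 + 5 + 6 + 7 + 12 = 39.
Step 3: U_X = R1 - n1(n1+1)/2 = 39 - 7*8/2 = 39 - 28 = 11.
       U_Y = n1*n2 - U_X = 35 - 11 = 24.
Step 4: No ties, so the exact null distribution of U (based on enumerating the C(12,7) = 792 equally likely rank assignments) gives the two-sided p-value.
Step 5: p-value = 0.343434; compare to alpha = 0.05. fail to reject H0.

U_X = 11, p = 0.343434, fail to reject H0 at alpha = 0.05.


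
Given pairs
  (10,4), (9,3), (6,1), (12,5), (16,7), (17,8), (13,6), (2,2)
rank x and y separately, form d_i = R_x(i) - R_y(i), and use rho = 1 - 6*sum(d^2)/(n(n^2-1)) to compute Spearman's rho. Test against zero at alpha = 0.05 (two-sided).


Step 1: Rank x and y separately (midranks; no ties here).
rank(x): 10->4, 9->3, 6->2, 12->5, 16->7, 17->8, 13->6, 2->1
rank(y): 4->4, 3->3, 1->1, 5->5, 7->7, 8->8, 6->6, 2->2
Step 2: d_i = R_x(i) - R_y(i); compute d_i^2.
  (4-4)^2=0, (3-3)^2=0, (2-1)^2=1, (5-5)^2=0, (7-7)^2=0, (8-8)^2=0, (6-6)^2=0, (1-2)^2=1
sum(d^2) = 2.
Step 3: rho = 1 - 6*2 / (8*(8^2 - 1)) = 1 - 12/504 = 0.976190.
Step 4: Under H0, t = rho * sqrt((n-2)/(1-rho^2)) = 11.0235 ~ t(6).
Step 5: Two-sided p-value from the t-distribution with 6 df = 0.000033.
Step 6: alpha = 0.05. reject H0.

rho = 0.9762, p = 0.000033, reject H0 at alpha = 0.05.


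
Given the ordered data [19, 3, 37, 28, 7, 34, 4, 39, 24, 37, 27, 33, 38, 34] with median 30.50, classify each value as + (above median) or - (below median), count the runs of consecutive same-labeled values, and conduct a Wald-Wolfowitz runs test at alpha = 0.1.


Step 1: Compute median = 30.50; label A = above, B = below.
Labels in order: BBABBABABABAAA  (n_A = 7, n_B = 7)
Step 2: Count runs R = 10.
Step 3: Under H0 (random ordering), E[R] = 2*n_A*n_B/(n_A+n_B) + 1 = 2*7*7/14 + 1 = 8.0000.
        Var[R] = 2*n_A*n_B*(2*n_A*n_B - n_A - n_B) / ((n_A+n_B)^2 * (n_A+n_B-1)) = 8232/2548 = 3.2308.
        SD[R] = 1.7974.
Step 4: Continuity-corrected z = (R - 0.5 - E[R]) / SD[R] = (10 - 0.5 - 8.0000) / 1.7974 = 0.8345.
Step 5: Two-sided p-value via normal approximation = 2*(1 - Phi(|z|)) = 0.403986.
Step 6: alpha = 0.1. fail to reject H0.

R = 10, z = 0.8345, p = 0.403986, fail to reject H0.


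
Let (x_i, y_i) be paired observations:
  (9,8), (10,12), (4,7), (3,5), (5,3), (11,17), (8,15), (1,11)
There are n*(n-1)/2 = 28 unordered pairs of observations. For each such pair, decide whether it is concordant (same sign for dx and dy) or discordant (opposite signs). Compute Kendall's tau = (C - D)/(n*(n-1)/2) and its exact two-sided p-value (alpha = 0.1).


Step 1: Enumerate the 28 unordered pairs (i,j) with i<j and classify each by sign(x_j-x_i) * sign(y_j-y_i).
  (1,2):dx=+1,dy=+4->C; (1,3):dx=-5,dy=-1->C; (1,4):dx=-6,dy=-3->C; (1,5):dx=-4,dy=-5->C
  (1,6):dx=+2,dy=+9->C; (1,7):dx=-1,dy=+7->D; (1,8):dx=-8,dy=+3->D; (2,3):dx=-6,dy=-5->C
  (2,4):dx=-7,dy=-7->C; (2,5):dx=-5,dy=-9->C; (2,6):dx=+1,dy=+5->C; (2,7):dx=-2,dy=+3->D
  (2,8):dx=-9,dy=-1->C; (3,4):dx=-1,dy=-2->C; (3,5):dx=+1,dy=-4->D; (3,6):dx=+7,dy=+10->C
  (3,7):dx=+4,dy=+8->C; (3,8):dx=-3,dy=+4->D; (4,5):dx=+2,dy=-2->D; (4,6):dx=+8,dy=+12->C
  (4,7):dx=+5,dy=+10->C; (4,8):dx=-2,dy=+6->D; (5,6):dx=+6,dy=+14->C; (5,7):dx=+3,dy=+12->C
  (5,8):dx=-4,dy=+8->D; (6,7):dx=-3,dy=-2->C; (6,8):dx=-10,dy=-6->C; (7,8):dx=-7,dy=-4->C
Step 2: C = 20, D = 8, total pairs = 28.
Step 3: tau = (C - D)/(n(n-1)/2) = (20 - 8)/28 = 0.428571.
Step 4: Exact two-sided p-value (enumerate n! = 40320 permutations of y under H0): p = 0.178869.
Step 5: alpha = 0.1. fail to reject H0.

tau_b = 0.4286 (C=20, D=8), p = 0.178869, fail to reject H0.


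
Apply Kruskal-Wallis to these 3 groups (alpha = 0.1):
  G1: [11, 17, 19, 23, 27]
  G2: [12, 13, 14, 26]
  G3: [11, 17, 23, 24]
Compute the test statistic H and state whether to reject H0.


Step 1: Combine all N = 13 observations and assign midranks.
sorted (value, group, rank): (11,G1,1.5), (11,G3,1.5), (12,G2,3), (13,G2,4), (14,G2,5), (17,G1,6.5), (17,G3,6.5), (19,G1,8), (23,G1,9.5), (23,G3,9.5), (24,G3,11), (26,G2,12), (27,G1,13)
Step 2: Sum ranks within each group.
R_1 = 38.5 (n_1 = 5)
R_2 = 24 (n_2 = 4)
R_3 = 28.5 (n_3 = 4)
Step 3: H = 12/(N(N+1)) * sum(R_i^2/n_i) - 3(N+1)
     = 12/(13*14) * (38.5^2/5 + 24^2/4 + 28.5^2/4) - 3*14
     = 0.065934 * 643.513 - 42
     = 0.429396.
Step 4: Ties present; correction factor C = 1 - 18/(13^3 - 13) = 0.991758. Corrected H = 0.429396 / 0.991758 = 0.432964.
Step 5: Under H0, H ~ chi^2(2); p-value = 0.805347.
Step 6: alpha = 0.1. fail to reject H0.

H = 0.4330, df = 2, p = 0.805347, fail to reject H0.


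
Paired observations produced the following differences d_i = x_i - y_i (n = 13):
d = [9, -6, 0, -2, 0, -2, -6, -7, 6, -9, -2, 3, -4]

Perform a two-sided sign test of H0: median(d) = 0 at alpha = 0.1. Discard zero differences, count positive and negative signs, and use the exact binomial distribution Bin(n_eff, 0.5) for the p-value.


Step 1: Discard zero differences. Original n = 13; n_eff = number of nonzero differences = 11.
Nonzero differences (with sign): +9, -6, -2, -2, -6, -7, +6, -9, -2, +3, -4
Step 2: Count signs: positive = 3, negative = 8.
Step 3: Under H0: P(positive) = 0.5, so the number of positives S ~ Bin(11, 0.5).
Step 4: Two-sided exact p-value = sum of Bin(11,0.5) probabilities at or below the observed probability = 0.226562.
Step 5: alpha = 0.1. fail to reject H0.

n_eff = 11, pos = 3, neg = 8, p = 0.226562, fail to reject H0.


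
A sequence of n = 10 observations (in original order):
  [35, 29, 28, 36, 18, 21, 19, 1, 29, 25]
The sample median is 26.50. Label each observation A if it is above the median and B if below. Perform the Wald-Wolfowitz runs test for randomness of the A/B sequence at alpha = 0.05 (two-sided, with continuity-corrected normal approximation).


Step 1: Compute median = 26.50; label A = above, B = below.
Labels in order: AAAABBBBAB  (n_A = 5, n_B = 5)
Step 2: Count runs R = 4.
Step 3: Under H0 (random ordering), E[R] = 2*n_A*n_B/(n_A+n_B) + 1 = 2*5*5/10 + 1 = 6.0000.
        Var[R] = 2*n_A*n_B*(2*n_A*n_B - n_A - n_B) / ((n_A+n_B)^2 * (n_A+n_B-1)) = 2000/900 = 2.2222.
        SD[R] = 1.4907.
Step 4: Continuity-corrected z = (R + 0.5 - E[R]) / SD[R] = (4 + 0.5 - 6.0000) / 1.4907 = -1.0062.
Step 5: Two-sided p-value via normal approximation = 2*(1 - Phi(|z|)) = 0.314305.
Step 6: alpha = 0.05. fail to reject H0.

R = 4, z = -1.0062, p = 0.314305, fail to reject H0.


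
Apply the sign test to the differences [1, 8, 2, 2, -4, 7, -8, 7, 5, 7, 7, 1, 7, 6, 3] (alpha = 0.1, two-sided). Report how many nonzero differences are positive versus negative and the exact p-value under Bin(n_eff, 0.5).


Step 1: Discard zero differences. Original n = 15; n_eff = number of nonzero differences = 15.
Nonzero differences (with sign): +1, +8, +2, +2, -4, +7, -8, +7, +5, +7, +7, +1, +7, +6, +3
Step 2: Count signs: positive = 13, negative = 2.
Step 3: Under H0: P(positive) = 0.5, so the number of positives S ~ Bin(15, 0.5).
Step 4: Two-sided exact p-value = sum of Bin(15,0.5) probabilities at or below the observed probability = 0.007385.
Step 5: alpha = 0.1. reject H0.

n_eff = 15, pos = 13, neg = 2, p = 0.007385, reject H0.


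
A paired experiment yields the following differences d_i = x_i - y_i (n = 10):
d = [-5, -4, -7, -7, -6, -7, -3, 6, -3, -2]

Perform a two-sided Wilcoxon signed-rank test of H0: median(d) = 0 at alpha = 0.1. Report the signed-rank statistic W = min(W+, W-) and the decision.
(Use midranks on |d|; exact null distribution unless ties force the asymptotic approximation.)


Step 1: Drop any zero differences (none here) and take |d_i|.
|d| = [5, 4, 7, 7, 6, 7, 3, 6, 3, 2]
Step 2: Midrank |d_i| (ties get averaged ranks).
ranks: |5|->5, |4|->4, |7|->9, |7|->9, |6|->6.5, |7|->9, |3|->2.5, |6|->6.5, |3|->2.5, |2|->1
Step 3: Attach original signs; sum ranks with positive sign and with negative sign.
W+ = 6.5 = 6.5
W- = 5 + 4 + 9 + 9 + 6.5 + 9 + 2.5 + 2.5 + 1 = 48.5
(Check: W+ + W- = 55 should equal n(n+1)/2 = 55.)
Step 4: Test statistic W = min(W+, W-) = 6.5.
Step 5: Ties in |d|, so use the tie-corrected normal approximation.
        E[W] = n(n+1)/4 = 10*11/4 = 27.5.
        Tie groups: |d|=3 (t=2), |d|=6 (t=2), |d|=7 (t=3); sum(t^3 - t) = 36.
        Var[W] = n(n+1)(2n+1)/24 - sum(t^3-t)/48 = 2310/24 - 36/48 = 95.5.
        z = (W - E[W]) / sqrt(Var[W]) = (6.5 - 27.5) / 9.7724 = -2.1489.
        Two-sided p = 2*Phi(z) = 0.031642.
Step 6: alpha = 0.1. reject H0.

W+ = 6.5, W- = 48.5, W = min = 6.5, p = 0.031642, reject H0.


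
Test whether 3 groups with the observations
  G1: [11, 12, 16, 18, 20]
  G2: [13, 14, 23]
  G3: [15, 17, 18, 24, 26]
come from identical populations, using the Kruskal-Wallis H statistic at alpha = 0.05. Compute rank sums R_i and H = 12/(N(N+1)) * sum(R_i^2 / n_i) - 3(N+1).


Step 1: Combine all N = 13 observations and assign midranks.
sorted (value, group, rank): (11,G1,1), (12,G1,2), (13,G2,3), (14,G2,4), (15,G3,5), (16,G1,6), (17,G3,7), (18,G1,8.5), (18,G3,8.5), (20,G1,10), (23,G2,11), (24,G3,12), (26,G3,13)
Step 2: Sum ranks within each group.
R_1 = 27.5 (n_1 = 5)
R_2 = 18 (n_2 = 3)
R_3 = 45.5 (n_3 = 5)
Step 3: H = 12/(N(N+1)) * sum(R_i^2/n_i) - 3(N+1)
     = 12/(13*14) * (27.5^2/5 + 18^2/3 + 45.5^2/5) - 3*14
     = 0.065934 * 673.3 - 42
     = 2.393407.
Step 4: Ties present; correction factor C = 1 - 6/(13^3 - 13) = 0.997253. Corrected H = 2.393407 / 0.997253 = 2.400000.
Step 5: Under H0, H ~ chi^2(2); p-value = 0.301194.
Step 6: alpha = 0.05. fail to reject H0.

H = 2.4000, df = 2, p = 0.301194, fail to reject H0.


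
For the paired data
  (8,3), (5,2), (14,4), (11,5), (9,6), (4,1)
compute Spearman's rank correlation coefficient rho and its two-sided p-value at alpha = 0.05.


Step 1: Rank x and y separately (midranks; no ties here).
rank(x): 8->3, 5->2, 14->6, 11->5, 9->4, 4->1
rank(y): 3->3, 2->2, 4->4, 5->5, 6->6, 1->1
Step 2: d_i = R_x(i) - R_y(i); compute d_i^2.
  (3-3)^2=0, (2-2)^2=0, (6-4)^2=4, (5-5)^2=0, (4-6)^2=4, (1-1)^2=0
sum(d^2) = 8.
Step 3: rho = 1 - 6*8 / (6*(6^2 - 1)) = 1 - 48/210 = 0.771429.
Step 4: Under H0, t = rho * sqrt((n-2)/(1-rho^2)) = 2.4247 ~ t(4).
Step 5: Two-sided p-value from the t-distribution with 4 df = 0.072397.
Step 6: alpha = 0.05. fail to reject H0.

rho = 0.7714, p = 0.072397, fail to reject H0 at alpha = 0.05.


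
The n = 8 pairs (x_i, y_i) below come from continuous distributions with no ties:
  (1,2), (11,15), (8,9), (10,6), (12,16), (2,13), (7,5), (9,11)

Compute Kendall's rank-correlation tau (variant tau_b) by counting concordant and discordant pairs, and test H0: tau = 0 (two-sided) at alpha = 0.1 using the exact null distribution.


Step 1: Enumerate the 28 unordered pairs (i,j) with i<j and classify each by sign(x_j-x_i) * sign(y_j-y_i).
  (1,2):dx=+10,dy=+13->C; (1,3):dx=+7,dy=+7->C; (1,4):dx=+9,dy=+4->C; (1,5):dx=+11,dy=+14->C
  (1,6):dx=+1,dy=+11->C; (1,7):dx=+6,dy=+3->C; (1,8):dx=+8,dy=+9->C; (2,3):dx=-3,dy=-6->C
  (2,4):dx=-1,dy=-9->C; (2,5):dx=+1,dy=+1->C; (2,6):dx=-9,dy=-2->C; (2,7):dx=-4,dy=-10->C
  (2,8):dx=-2,dy=-4->C; (3,4):dx=+2,dy=-3->D; (3,5):dx=+4,dy=+7->C; (3,6):dx=-6,dy=+4->D
  (3,7):dx=-1,dy=-4->C; (3,8):dx=+1,dy=+2->C; (4,5):dx=+2,dy=+10->C; (4,6):dx=-8,dy=+7->D
  (4,7):dx=-3,dy=-1->C; (4,8):dx=-1,dy=+5->D; (5,6):dx=-10,dy=-3->C; (5,7):dx=-5,dy=-11->C
  (5,8):dx=-3,dy=-5->C; (6,7):dx=+5,dy=-8->D; (6,8):dx=+7,dy=-2->D; (7,8):dx=+2,dy=+6->C
Step 2: C = 22, D = 6, total pairs = 28.
Step 3: tau = (C - D)/(n(n-1)/2) = (22 - 6)/28 = 0.571429.
Step 4: Exact two-sided p-value (enumerate n! = 40320 permutations of y under H0): p = 0.061012.
Step 5: alpha = 0.1. reject H0.

tau_b = 0.5714 (C=22, D=6), p = 0.061012, reject H0.


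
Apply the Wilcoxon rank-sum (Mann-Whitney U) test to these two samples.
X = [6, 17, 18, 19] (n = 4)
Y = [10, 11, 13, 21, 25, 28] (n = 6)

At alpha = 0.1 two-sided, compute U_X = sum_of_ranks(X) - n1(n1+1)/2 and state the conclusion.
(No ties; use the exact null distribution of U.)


Step 1: Combine and sort all 10 observations; assign midranks.
sorted (value, group): (6,X), (10,Y), (11,Y), (13,Y), (17,X), (18,X), (19,X), (21,Y), (25,Y), (28,Y)
ranks: 6->1, 10->2, 11->3, 13->4, 17->5, 18->6, 19->7, 21->8, 25->9, 28->10
Step 2: Rank sum for X: R1 = 1 + 5 + 6 + 7 = 19.
Step 3: U_X = R1 - n1(n1+1)/2 = 19 - 4*5/2 = 19 - 10 = 9.
       U_Y = n1*n2 - U_X = 24 - 9 = 15.
Step 4: No ties, so the exact null distribution of U (based on enumerating the C(10,4) = 210 equally likely rank assignments) gives the two-sided p-value.
Step 5: p-value = 0.609524; compare to alpha = 0.1. fail to reject H0.

U_X = 9, p = 0.609524, fail to reject H0 at alpha = 0.1.


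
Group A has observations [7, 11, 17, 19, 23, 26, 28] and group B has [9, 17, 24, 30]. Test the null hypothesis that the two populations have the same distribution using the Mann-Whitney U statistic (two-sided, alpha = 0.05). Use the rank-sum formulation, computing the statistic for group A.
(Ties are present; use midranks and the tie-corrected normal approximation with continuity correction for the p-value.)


Step 1: Combine and sort all 11 observations; assign midranks.
sorted (value, group): (7,X), (9,Y), (11,X), (17,X), (17,Y), (19,X), (23,X), (24,Y), (26,X), (28,X), (30,Y)
ranks: 7->1, 9->2, 11->3, 17->4.5, 17->4.5, 19->6, 23->7, 24->8, 26->9, 28->10, 30->11
Step 2: Rank sum for X: R1 = 1 + 3 + 4.5 + 6 + 7 + 9 + 10 = 40.5.
Step 3: U_X = R1 - n1(n1+1)/2 = 40.5 - 7*8/2 = 40.5 - 28 = 12.5.
       U_Y = n1*n2 - U_X = 28 - 12.5 = 15.5.
Step 4: Ties are present, so use the tie-corrected normal approximation (with continuity correction) for the p-value.
Step 5: p-value = 0.849769; compare to alpha = 0.05. fail to reject H0.

U_X = 12.5, p = 0.849769, fail to reject H0 at alpha = 0.05.


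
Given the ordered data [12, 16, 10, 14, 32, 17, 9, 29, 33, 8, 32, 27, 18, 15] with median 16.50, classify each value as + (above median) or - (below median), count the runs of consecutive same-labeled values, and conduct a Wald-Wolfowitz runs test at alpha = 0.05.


Step 1: Compute median = 16.50; label A = above, B = below.
Labels in order: BBBBAABAABAAAB  (n_A = 7, n_B = 7)
Step 2: Count runs R = 7.
Step 3: Under H0 (random ordering), E[R] = 2*n_A*n_B/(n_A+n_B) + 1 = 2*7*7/14 + 1 = 8.0000.
        Var[R] = 2*n_A*n_B*(2*n_A*n_B - n_A - n_B) / ((n_A+n_B)^2 * (n_A+n_B-1)) = 8232/2548 = 3.2308.
        SD[R] = 1.7974.
Step 4: Continuity-corrected z = (R + 0.5 - E[R]) / SD[R] = (7 + 0.5 - 8.0000) / 1.7974 = -0.2782.
Step 5: Two-sided p-value via normal approximation = 2*(1 - Phi(|z|)) = 0.780879.
Step 6: alpha = 0.05. fail to reject H0.

R = 7, z = -0.2782, p = 0.780879, fail to reject H0.


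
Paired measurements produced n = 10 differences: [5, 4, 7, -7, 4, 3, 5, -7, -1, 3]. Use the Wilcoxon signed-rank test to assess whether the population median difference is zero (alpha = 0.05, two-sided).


Step 1: Drop any zero differences (none here) and take |d_i|.
|d| = [5, 4, 7, 7, 4, 3, 5, 7, 1, 3]
Step 2: Midrank |d_i| (ties get averaged ranks).
ranks: |5|->6.5, |4|->4.5, |7|->9, |7|->9, |4|->4.5, |3|->2.5, |5|->6.5, |7|->9, |1|->1, |3|->2.5
Step 3: Attach original signs; sum ranks with positive sign and with negative sign.
W+ = 6.5 + 4.5 + 9 + 4.5 + 2.5 + 6.5 + 2.5 = 36
W- = 9 + 9 + 1 = 19
(Check: W+ + W- = 55 should equal n(n+1)/2 = 55.)
Step 4: Test statistic W = min(W+, W-) = 19.
Step 5: Ties in |d|, so use the tie-corrected normal approximation.
        E[W] = n(n+1)/4 = 10*11/4 = 27.5.
        Tie groups: |d|=3 (t=2), |d|=4 (t=2), |d|=5 (t=2), |d|=7 (t=3); sum(t^3 - t) = 42.
        Var[W] = n(n+1)(2n+1)/24 - sum(t^3-t)/48 = 2310/24 - 42/48 = 95.375.
        z = (W - E[W]) / sqrt(Var[W]) = (19 - 27.5) / 9.7660 = -0.8704.
        Two-sided p = 2*Phi(z) = 0.384101.
Step 6: alpha = 0.05. fail to reject H0.

W+ = 36, W- = 19, W = min = 19, p = 0.384101, fail to reject H0.


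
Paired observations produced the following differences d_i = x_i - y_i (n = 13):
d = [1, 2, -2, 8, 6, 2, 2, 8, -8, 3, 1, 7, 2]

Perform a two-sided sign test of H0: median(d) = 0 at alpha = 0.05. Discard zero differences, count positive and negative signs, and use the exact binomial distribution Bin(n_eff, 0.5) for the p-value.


Step 1: Discard zero differences. Original n = 13; n_eff = number of nonzero differences = 13.
Nonzero differences (with sign): +1, +2, -2, +8, +6, +2, +2, +8, -8, +3, +1, +7, +2
Step 2: Count signs: positive = 11, negative = 2.
Step 3: Under H0: P(positive) = 0.5, so the number of positives S ~ Bin(13, 0.5).
Step 4: Two-sided exact p-value = sum of Bin(13,0.5) probabilities at or below the observed probability = 0.022461.
Step 5: alpha = 0.05. reject H0.

n_eff = 13, pos = 11, neg = 2, p = 0.022461, reject H0.


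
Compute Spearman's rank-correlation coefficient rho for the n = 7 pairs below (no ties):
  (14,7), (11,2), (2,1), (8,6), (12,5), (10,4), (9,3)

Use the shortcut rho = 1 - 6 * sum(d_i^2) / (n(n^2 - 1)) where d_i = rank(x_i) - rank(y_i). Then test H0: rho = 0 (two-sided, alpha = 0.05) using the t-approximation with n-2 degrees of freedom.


Step 1: Rank x and y separately (midranks; no ties here).
rank(x): 14->7, 11->5, 2->1, 8->2, 12->6, 10->4, 9->3
rank(y): 7->7, 2->2, 1->1, 6->6, 5->5, 4->4, 3->3
Step 2: d_i = R_x(i) - R_y(i); compute d_i^2.
  (7-7)^2=0, (5-2)^2=9, (1-1)^2=0, (2-6)^2=16, (6-5)^2=1, (4-4)^2=0, (3-3)^2=0
sum(d^2) = 26.
Step 3: rho = 1 - 6*26 / (7*(7^2 - 1)) = 1 - 156/336 = 0.535714.
Step 4: Under H0, t = rho * sqrt((n-2)/(1-rho^2)) = 1.4186 ~ t(5).
Step 5: Two-sided p-value from the t-distribution with 5 df = 0.215217.
Step 6: alpha = 0.05. fail to reject H0.

rho = 0.5357, p = 0.215217, fail to reject H0 at alpha = 0.05.


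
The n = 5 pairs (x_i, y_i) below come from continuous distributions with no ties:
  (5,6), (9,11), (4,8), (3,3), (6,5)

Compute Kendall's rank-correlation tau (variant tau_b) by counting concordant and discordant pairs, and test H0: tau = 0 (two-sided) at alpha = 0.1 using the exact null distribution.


Step 1: Enumerate the 10 unordered pairs (i,j) with i<j and classify each by sign(x_j-x_i) * sign(y_j-y_i).
  (1,2):dx=+4,dy=+5->C; (1,3):dx=-1,dy=+2->D; (1,4):dx=-2,dy=-3->C; (1,5):dx=+1,dy=-1->D
  (2,3):dx=-5,dy=-3->C; (2,4):dx=-6,dy=-8->C; (2,5):dx=-3,dy=-6->C; (3,4):dx=-1,dy=-5->C
  (3,5):dx=+2,dy=-3->D; (4,5):dx=+3,dy=+2->C
Step 2: C = 7, D = 3, total pairs = 10.
Step 3: tau = (C - D)/(n(n-1)/2) = (7 - 3)/10 = 0.400000.
Step 4: Exact two-sided p-value (enumerate n! = 120 permutations of y under H0): p = 0.483333.
Step 5: alpha = 0.1. fail to reject H0.

tau_b = 0.4000 (C=7, D=3), p = 0.483333, fail to reject H0.


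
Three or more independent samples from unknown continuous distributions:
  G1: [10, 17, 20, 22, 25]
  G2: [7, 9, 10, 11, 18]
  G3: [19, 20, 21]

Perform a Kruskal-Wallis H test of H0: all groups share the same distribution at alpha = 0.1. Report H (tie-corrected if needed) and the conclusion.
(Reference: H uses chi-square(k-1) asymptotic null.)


Step 1: Combine all N = 13 observations and assign midranks.
sorted (value, group, rank): (7,G2,1), (9,G2,2), (10,G1,3.5), (10,G2,3.5), (11,G2,5), (17,G1,6), (18,G2,7), (19,G3,8), (20,G1,9.5), (20,G3,9.5), (21,G3,11), (22,G1,12), (25,G1,13)
Step 2: Sum ranks within each group.
R_1 = 44 (n_1 = 5)
R_2 = 18.5 (n_2 = 5)
R_3 = 28.5 (n_3 = 3)
Step 3: H = 12/(N(N+1)) * sum(R_i^2/n_i) - 3(N+1)
     = 12/(13*14) * (44^2/5 + 18.5^2/5 + 28.5^2/3) - 3*14
     = 0.065934 * 726.4 - 42
     = 5.894505.
Step 4: Ties present; correction factor C = 1 - 12/(13^3 - 13) = 0.994505. Corrected H = 5.894505 / 0.994505 = 5.927072.
Step 5: Under H0, H ~ chi^2(2); p-value = 0.051636.
Step 6: alpha = 0.1. reject H0.

H = 5.9271, df = 2, p = 0.051636, reject H0.


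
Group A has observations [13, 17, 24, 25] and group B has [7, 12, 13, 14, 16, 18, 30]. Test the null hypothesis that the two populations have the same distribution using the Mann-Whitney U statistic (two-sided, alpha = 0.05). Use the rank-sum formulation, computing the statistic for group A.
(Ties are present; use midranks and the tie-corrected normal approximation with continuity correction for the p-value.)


Step 1: Combine and sort all 11 observations; assign midranks.
sorted (value, group): (7,Y), (12,Y), (13,X), (13,Y), (14,Y), (16,Y), (17,X), (18,Y), (24,X), (25,X), (30,Y)
ranks: 7->1, 12->2, 13->3.5, 13->3.5, 14->5, 16->6, 17->7, 18->8, 24->9, 25->10, 30->11
Step 2: Rank sum for X: R1 = 3.5 + 7 + 9 + 10 = 29.5.
Step 3: U_X = R1 - n1(n1+1)/2 = 29.5 - 4*5/2 = 29.5 - 10 = 19.5.
       U_Y = n1*n2 - U_X = 28 - 19.5 = 8.5.
Step 4: Ties are present, so use the tie-corrected normal approximation (with continuity correction) for the p-value.
Step 5: p-value = 0.343605; compare to alpha = 0.05. fail to reject H0.

U_X = 19.5, p = 0.343605, fail to reject H0 at alpha = 0.05.


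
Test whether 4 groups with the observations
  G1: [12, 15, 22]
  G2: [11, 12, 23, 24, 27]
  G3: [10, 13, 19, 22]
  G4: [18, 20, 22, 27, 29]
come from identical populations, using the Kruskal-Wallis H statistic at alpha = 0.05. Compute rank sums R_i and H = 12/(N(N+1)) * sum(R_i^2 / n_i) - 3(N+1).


Step 1: Combine all N = 17 observations and assign midranks.
sorted (value, group, rank): (10,G3,1), (11,G2,2), (12,G1,3.5), (12,G2,3.5), (13,G3,5), (15,G1,6), (18,G4,7), (19,G3,8), (20,G4,9), (22,G1,11), (22,G3,11), (22,G4,11), (23,G2,13), (24,G2,14), (27,G2,15.5), (27,G4,15.5), (29,G4,17)
Step 2: Sum ranks within each group.
R_1 = 20.5 (n_1 = 3)
R_2 = 48 (n_2 = 5)
R_3 = 25 (n_3 = 4)
R_4 = 59.5 (n_4 = 5)
Step 3: H = 12/(N(N+1)) * sum(R_i^2/n_i) - 3(N+1)
     = 12/(17*18) * (20.5^2/3 + 48^2/5 + 25^2/4 + 59.5^2/5) - 3*18
     = 0.039216 * 1465.18 - 54
     = 3.458170.
Step 4: Ties present; correction factor C = 1 - 36/(17^3 - 17) = 0.992647. Corrected H = 3.458170 / 0.992647 = 3.483786.
Step 5: Under H0, H ~ chi^2(3); p-value = 0.322871.
Step 6: alpha = 0.05. fail to reject H0.

H = 3.4838, df = 3, p = 0.322871, fail to reject H0.


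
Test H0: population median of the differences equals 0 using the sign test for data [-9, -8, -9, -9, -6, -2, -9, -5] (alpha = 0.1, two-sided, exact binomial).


Step 1: Discard zero differences. Original n = 8; n_eff = number of nonzero differences = 8.
Nonzero differences (with sign): -9, -8, -9, -9, -6, -2, -9, -5
Step 2: Count signs: positive = 0, negative = 8.
Step 3: Under H0: P(positive) = 0.5, so the number of positives S ~ Bin(8, 0.5).
Step 4: Two-sided exact p-value = sum of Bin(8,0.5) probabilities at or below the observed probability = 0.007812.
Step 5: alpha = 0.1. reject H0.

n_eff = 8, pos = 0, neg = 8, p = 0.007812, reject H0.


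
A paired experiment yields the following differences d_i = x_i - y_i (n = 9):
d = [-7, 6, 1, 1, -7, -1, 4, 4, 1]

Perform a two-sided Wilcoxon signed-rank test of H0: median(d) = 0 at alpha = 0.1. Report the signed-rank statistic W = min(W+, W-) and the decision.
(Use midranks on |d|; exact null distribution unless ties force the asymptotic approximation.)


Step 1: Drop any zero differences (none here) and take |d_i|.
|d| = [7, 6, 1, 1, 7, 1, 4, 4, 1]
Step 2: Midrank |d_i| (ties get averaged ranks).
ranks: |7|->8.5, |6|->7, |1|->2.5, |1|->2.5, |7|->8.5, |1|->2.5, |4|->5.5, |4|->5.5, |1|->2.5
Step 3: Attach original signs; sum ranks with positive sign and with negative sign.
W+ = 7 + 2.5 + 2.5 + 5.5 + 5.5 + 2.5 = 25.5
W- = 8.5 + 8.5 + 2.5 = 19.5
(Check: W+ + W- = 45 should equal n(n+1)/2 = 45.)
Step 4: Test statistic W = min(W+, W-) = 19.5.
Step 5: Ties in |d|, so use the tie-corrected normal approximation.
        E[W] = n(n+1)/4 = 9*10/4 = 22.5.
        Tie groups: |d|=1 (t=4), |d|=4 (t=2), |d|=7 (t=2); sum(t^3 - t) = 72.
        Var[W] = n(n+1)(2n+1)/24 - sum(t^3-t)/48 = 1710/24 - 72/48 = 69.75.
        z = (W - E[W]) / sqrt(Var[W]) = (19.5 - 22.5) / 8.3516 = -0.3592.
        Two-sided p = 2*Phi(z) = 0.719438.
Step 6: alpha = 0.1. fail to reject H0.

W+ = 25.5, W- = 19.5, W = min = 19.5, p = 0.719438, fail to reject H0.


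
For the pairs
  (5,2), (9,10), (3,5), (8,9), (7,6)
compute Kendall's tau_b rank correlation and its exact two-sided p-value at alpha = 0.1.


Step 1: Enumerate the 10 unordered pairs (i,j) with i<j and classify each by sign(x_j-x_i) * sign(y_j-y_i).
  (1,2):dx=+4,dy=+8->C; (1,3):dx=-2,dy=+3->D; (1,4):dx=+3,dy=+7->C; (1,5):dx=+2,dy=+4->C
  (2,3):dx=-6,dy=-5->C; (2,4):dx=-1,dy=-1->C; (2,5):dx=-2,dy=-4->C; (3,4):dx=+5,dy=+4->C
  (3,5):dx=+4,dy=+1->C; (4,5):dx=-1,dy=-3->C
Step 2: C = 9, D = 1, total pairs = 10.
Step 3: tau = (C - D)/(n(n-1)/2) = (9 - 1)/10 = 0.800000.
Step 4: Exact two-sided p-value (enumerate n! = 120 permutations of y under H0): p = 0.083333.
Step 5: alpha = 0.1. reject H0.

tau_b = 0.8000 (C=9, D=1), p = 0.083333, reject H0.


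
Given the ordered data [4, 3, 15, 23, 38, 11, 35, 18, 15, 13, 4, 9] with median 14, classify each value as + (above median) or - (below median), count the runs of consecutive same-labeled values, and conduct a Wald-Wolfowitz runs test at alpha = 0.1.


Step 1: Compute median = 14; label A = above, B = below.
Labels in order: BBAAABAAABBB  (n_A = 6, n_B = 6)
Step 2: Count runs R = 5.
Step 3: Under H0 (random ordering), E[R] = 2*n_A*n_B/(n_A+n_B) + 1 = 2*6*6/12 + 1 = 7.0000.
        Var[R] = 2*n_A*n_B*(2*n_A*n_B - n_A - n_B) / ((n_A+n_B)^2 * (n_A+n_B-1)) = 4320/1584 = 2.7273.
        SD[R] = 1.6514.
Step 4: Continuity-corrected z = (R + 0.5 - E[R]) / SD[R] = (5 + 0.5 - 7.0000) / 1.6514 = -0.9083.
Step 5: Two-sided p-value via normal approximation = 2*(1 - Phi(|z|)) = 0.363722.
Step 6: alpha = 0.1. fail to reject H0.

R = 5, z = -0.9083, p = 0.363722, fail to reject H0.


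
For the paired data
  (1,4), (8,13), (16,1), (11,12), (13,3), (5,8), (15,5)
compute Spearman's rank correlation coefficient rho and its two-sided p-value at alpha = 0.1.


Step 1: Rank x and y separately (midranks; no ties here).
rank(x): 1->1, 8->3, 16->7, 11->4, 13->5, 5->2, 15->6
rank(y): 4->3, 13->7, 1->1, 12->6, 3->2, 8->5, 5->4
Step 2: d_i = R_x(i) - R_y(i); compute d_i^2.
  (1-3)^2=4, (3-7)^2=16, (7-1)^2=36, (4-6)^2=4, (5-2)^2=9, (2-5)^2=9, (6-4)^2=4
sum(d^2) = 82.
Step 3: rho = 1 - 6*82 / (7*(7^2 - 1)) = 1 - 492/336 = -0.464286.
Step 4: Under H0, t = rho * sqrt((n-2)/(1-rho^2)) = -1.1722 ~ t(5).
Step 5: Two-sided p-value from the t-distribution with 5 df = 0.293934.
Step 6: alpha = 0.1. fail to reject H0.

rho = -0.4643, p = 0.293934, fail to reject H0 at alpha = 0.1.


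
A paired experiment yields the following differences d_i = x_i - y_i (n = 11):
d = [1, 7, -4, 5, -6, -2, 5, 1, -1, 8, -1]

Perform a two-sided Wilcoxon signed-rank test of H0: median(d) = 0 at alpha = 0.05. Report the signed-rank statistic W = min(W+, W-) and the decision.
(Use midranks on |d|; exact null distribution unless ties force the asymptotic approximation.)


Step 1: Drop any zero differences (none here) and take |d_i|.
|d| = [1, 7, 4, 5, 6, 2, 5, 1, 1, 8, 1]
Step 2: Midrank |d_i| (ties get averaged ranks).
ranks: |1|->2.5, |7|->10, |4|->6, |5|->7.5, |6|->9, |2|->5, |5|->7.5, |1|->2.5, |1|->2.5, |8|->11, |1|->2.5
Step 3: Attach original signs; sum ranks with positive sign and with negative sign.
W+ = 2.5 + 10 + 7.5 + 7.5 + 2.5 + 11 = 41
W- = 6 + 9 + 5 + 2.5 + 2.5 = 25
(Check: W+ + W- = 66 should equal n(n+1)/2 = 66.)
Step 4: Test statistic W = min(W+, W-) = 25.
Step 5: Ties in |d|, so use the tie-corrected normal approximation.
        E[W] = n(n+1)/4 = 11*12/4 = 33.
        Tie groups: |d|=1 (t=4), |d|=5 (t=2); sum(t^3 - t) = 66.
        Var[W] = n(n+1)(2n+1)/24 - sum(t^3-t)/48 = 3036/24 - 66/48 = 125.125.
        z = (W - E[W]) / sqrt(Var[W]) = (25 - 33) / 11.1859 = -0.7152.
        Two-sided p = 2*Phi(z) = 0.474495.
Step 6: alpha = 0.05. fail to reject H0.

W+ = 41, W- = 25, W = min = 25, p = 0.474495, fail to reject H0.


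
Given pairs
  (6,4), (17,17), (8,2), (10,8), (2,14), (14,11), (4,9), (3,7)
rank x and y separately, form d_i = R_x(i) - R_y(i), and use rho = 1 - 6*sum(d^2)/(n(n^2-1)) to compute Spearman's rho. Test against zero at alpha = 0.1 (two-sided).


Step 1: Rank x and y separately (midranks; no ties here).
rank(x): 6->4, 17->8, 8->5, 10->6, 2->1, 14->7, 4->3, 3->2
rank(y): 4->2, 17->8, 2->1, 8->4, 14->7, 11->6, 9->5, 7->3
Step 2: d_i = R_x(i) - R_y(i); compute d_i^2.
  (4-2)^2=4, (8-8)^2=0, (5-1)^2=16, (6-4)^2=4, (1-7)^2=36, (7-6)^2=1, (3-5)^2=4, (2-3)^2=1
sum(d^2) = 66.
Step 3: rho = 1 - 6*66 / (8*(8^2 - 1)) = 1 - 396/504 = 0.214286.
Step 4: Under H0, t = rho * sqrt((n-2)/(1-rho^2)) = 0.5374 ~ t(6).
Step 5: Two-sided p-value from the t-distribution with 6 df = 0.610344.
Step 6: alpha = 0.1. fail to reject H0.

rho = 0.2143, p = 0.610344, fail to reject H0 at alpha = 0.1.


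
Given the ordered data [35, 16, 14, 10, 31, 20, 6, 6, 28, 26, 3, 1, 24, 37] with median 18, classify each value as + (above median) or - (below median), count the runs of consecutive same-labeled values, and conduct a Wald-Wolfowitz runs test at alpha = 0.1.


Step 1: Compute median = 18; label A = above, B = below.
Labels in order: ABBBAABBAABBAA  (n_A = 7, n_B = 7)
Step 2: Count runs R = 7.
Step 3: Under H0 (random ordering), E[R] = 2*n_A*n_B/(n_A+n_B) + 1 = 2*7*7/14 + 1 = 8.0000.
        Var[R] = 2*n_A*n_B*(2*n_A*n_B - n_A - n_B) / ((n_A+n_B)^2 * (n_A+n_B-1)) = 8232/2548 = 3.2308.
        SD[R] = 1.7974.
Step 4: Continuity-corrected z = (R + 0.5 - E[R]) / SD[R] = (7 + 0.5 - 8.0000) / 1.7974 = -0.2782.
Step 5: Two-sided p-value via normal approximation = 2*(1 - Phi(|z|)) = 0.780879.
Step 6: alpha = 0.1. fail to reject H0.

R = 7, z = -0.2782, p = 0.780879, fail to reject H0.


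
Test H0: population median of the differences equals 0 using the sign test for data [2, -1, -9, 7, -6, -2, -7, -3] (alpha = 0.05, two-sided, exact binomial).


Step 1: Discard zero differences. Original n = 8; n_eff = number of nonzero differences = 8.
Nonzero differences (with sign): +2, -1, -9, +7, -6, -2, -7, -3
Step 2: Count signs: positive = 2, negative = 6.
Step 3: Under H0: P(positive) = 0.5, so the number of positives S ~ Bin(8, 0.5).
Step 4: Two-sided exact p-value = sum of Bin(8,0.5) probabilities at or below the observed probability = 0.289062.
Step 5: alpha = 0.05. fail to reject H0.

n_eff = 8, pos = 2, neg = 6, p = 0.289062, fail to reject H0.


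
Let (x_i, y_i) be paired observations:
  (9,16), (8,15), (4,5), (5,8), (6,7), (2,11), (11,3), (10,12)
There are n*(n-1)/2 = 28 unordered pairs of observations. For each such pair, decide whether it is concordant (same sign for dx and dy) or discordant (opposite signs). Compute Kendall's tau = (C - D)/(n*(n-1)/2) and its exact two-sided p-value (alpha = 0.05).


Step 1: Enumerate the 28 unordered pairs (i,j) with i<j and classify each by sign(x_j-x_i) * sign(y_j-y_i).
  (1,2):dx=-1,dy=-1->C; (1,3):dx=-5,dy=-11->C; (1,4):dx=-4,dy=-8->C; (1,5):dx=-3,dy=-9->C
  (1,6):dx=-7,dy=-5->C; (1,7):dx=+2,dy=-13->D; (1,8):dx=+1,dy=-4->D; (2,3):dx=-4,dy=-10->C
  (2,4):dx=-3,dy=-7->C; (2,5):dx=-2,dy=-8->C; (2,6):dx=-6,dy=-4->C; (2,7):dx=+3,dy=-12->D
  (2,8):dx=+2,dy=-3->D; (3,4):dx=+1,dy=+3->C; (3,5):dx=+2,dy=+2->C; (3,6):dx=-2,dy=+6->D
  (3,7):dx=+7,dy=-2->D; (3,8):dx=+6,dy=+7->C; (4,5):dx=+1,dy=-1->D; (4,6):dx=-3,dy=+3->D
  (4,7):dx=+6,dy=-5->D; (4,8):dx=+5,dy=+4->C; (5,6):dx=-4,dy=+4->D; (5,7):dx=+5,dy=-4->D
  (5,8):dx=+4,dy=+5->C; (6,7):dx=+9,dy=-8->D; (6,8):dx=+8,dy=+1->C; (7,8):dx=-1,dy=+9->D
Step 2: C = 15, D = 13, total pairs = 28.
Step 3: tau = (C - D)/(n(n-1)/2) = (15 - 13)/28 = 0.071429.
Step 4: Exact two-sided p-value (enumerate n! = 40320 permutations of y under H0): p = 0.904861.
Step 5: alpha = 0.05. fail to reject H0.

tau_b = 0.0714 (C=15, D=13), p = 0.904861, fail to reject H0.
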